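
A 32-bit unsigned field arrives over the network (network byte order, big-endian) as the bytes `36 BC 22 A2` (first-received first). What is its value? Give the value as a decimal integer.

918299298

In big-endian order the high byte comes first in memory.
The bytes are already most-significant first: 0x36BC22A2.
0x36BC22A2 = 918299298.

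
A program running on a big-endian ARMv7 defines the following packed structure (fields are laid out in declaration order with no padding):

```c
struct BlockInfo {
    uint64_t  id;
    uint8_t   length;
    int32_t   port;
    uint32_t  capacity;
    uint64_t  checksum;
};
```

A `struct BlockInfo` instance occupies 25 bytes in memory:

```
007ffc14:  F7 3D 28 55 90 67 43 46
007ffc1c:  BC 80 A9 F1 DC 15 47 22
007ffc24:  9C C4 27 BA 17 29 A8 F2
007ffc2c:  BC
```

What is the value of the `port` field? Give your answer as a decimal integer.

`port` follows `id` (8 B), `length` (1 B), so it starts at offset 8 + 1 = 9 and occupies 4 bytes.
Bytes at offsets 9..12: 80 A9 F1 DC.
Big-endian: lowest address holds the most-significant byte.
The bytes are already most-significant first: 0x80A9F1DC.
Top bit is set, so as a signed 32-bit value this is 0x80A9F1DC − 2^32 = -2136346148.

-2136346148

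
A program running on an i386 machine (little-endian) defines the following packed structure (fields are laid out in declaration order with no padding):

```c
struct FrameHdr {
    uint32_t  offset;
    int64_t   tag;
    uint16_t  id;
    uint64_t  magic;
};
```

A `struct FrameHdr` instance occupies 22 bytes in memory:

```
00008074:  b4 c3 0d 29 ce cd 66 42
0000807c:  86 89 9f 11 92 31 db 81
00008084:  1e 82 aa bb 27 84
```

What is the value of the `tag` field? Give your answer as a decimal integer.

`tag` follows `offset` (4 bytes), so it starts at byte offset 4 and occupies 8 bytes.
Bytes at offsets 4..11: CE CD 66 42 86 89 9F 11.
Little-endian: lowest address holds the least-significant byte.
Reassemble most-significant byte first: 11 9F 89 86 42 66 CD CE → 0x119F89864266CDCE.
0x119F89864266CDCE = 1269884829674425806.

1269884829674425806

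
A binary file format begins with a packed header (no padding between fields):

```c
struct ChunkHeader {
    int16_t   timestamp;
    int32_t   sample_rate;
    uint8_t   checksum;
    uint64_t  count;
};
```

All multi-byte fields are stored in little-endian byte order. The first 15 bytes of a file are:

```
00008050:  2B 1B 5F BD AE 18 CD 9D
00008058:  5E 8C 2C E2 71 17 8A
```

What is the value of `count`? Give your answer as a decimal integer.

9950547117922344605

`count` follows `timestamp` (2 B), `sample_rate` (4 B), `checksum` (1 B), so it starts at offset 2 + 4 + 1 = 7 and occupies 8 bytes.
Bytes at offsets 7..14: 9D 5E 8C 2C E2 71 17 8A.
Little-endian: lowest address holds the least-significant byte.
Reassemble most-significant byte first: 8A 17 71 E2 2C 8C 5E 9D → 0x8A1771E22C8C5E9D.
0x8A1771E22C8C5E9D = 9950547117922344605.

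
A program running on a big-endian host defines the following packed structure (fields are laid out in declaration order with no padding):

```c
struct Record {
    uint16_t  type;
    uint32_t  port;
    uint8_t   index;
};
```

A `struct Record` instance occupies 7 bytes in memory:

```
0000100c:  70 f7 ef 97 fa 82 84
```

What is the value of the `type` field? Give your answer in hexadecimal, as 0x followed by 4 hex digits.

0x70F7

`type` is the first field, at byte offset 0, occupying 2 bytes.
Bytes at offsets 0..1: 70 F7.
Big-endian stores the most-significant byte at the lowest address.
The bytes are already most-significant first: 0x70F7.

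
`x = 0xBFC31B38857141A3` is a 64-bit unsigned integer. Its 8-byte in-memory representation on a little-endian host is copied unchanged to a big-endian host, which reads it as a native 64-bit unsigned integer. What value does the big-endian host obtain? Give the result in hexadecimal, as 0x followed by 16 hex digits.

Stored little-endian, the bytes at ascending addresses are A3 41 71 85 38 1B C3 BF.
Read back as big-endian, the last byte is least significant, giving 0xA3417185381BC3BF.

0xA3417185381BC3BF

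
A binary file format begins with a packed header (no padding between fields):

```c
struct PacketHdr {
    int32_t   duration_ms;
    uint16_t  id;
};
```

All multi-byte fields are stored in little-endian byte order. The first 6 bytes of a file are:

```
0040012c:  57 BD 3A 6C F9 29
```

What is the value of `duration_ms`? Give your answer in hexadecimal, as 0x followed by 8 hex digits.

`duration_ms` is the first field, at byte offset 0, occupying 4 bytes.
Bytes at offsets 0..3: 57 BD 3A 6C.
Little-endian: lowest address holds the least-significant byte.
Reassemble most-significant byte first: 6C 3A BD 57 → 0x6C3ABD57.

0x6C3ABD57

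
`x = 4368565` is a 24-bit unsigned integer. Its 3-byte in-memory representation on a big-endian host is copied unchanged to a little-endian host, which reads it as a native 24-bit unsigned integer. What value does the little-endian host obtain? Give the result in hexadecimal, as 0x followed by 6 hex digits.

4368565 in 24-bit hexadecimal is 0x42A8B5.
Stored big-endian, the bytes at ascending addresses are 42 A8 B5.
Read back as little-endian, the first byte is least significant, giving 0xB5A842.

0xB5A842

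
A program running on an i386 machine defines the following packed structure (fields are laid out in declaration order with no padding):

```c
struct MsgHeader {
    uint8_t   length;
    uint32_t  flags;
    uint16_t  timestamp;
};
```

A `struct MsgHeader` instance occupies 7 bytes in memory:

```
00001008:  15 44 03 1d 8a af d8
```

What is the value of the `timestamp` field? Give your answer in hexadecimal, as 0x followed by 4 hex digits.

0xD8AF

`timestamp` follows `length` (1 B), `flags` (4 B), so it starts at offset 1 + 4 = 5 and occupies 2 bytes.
Bytes at offsets 5..6: AF D8.
Little-endian stores the least-significant byte at the lowest address.
Reassemble most-significant byte first: D8 AF → 0xD8AF.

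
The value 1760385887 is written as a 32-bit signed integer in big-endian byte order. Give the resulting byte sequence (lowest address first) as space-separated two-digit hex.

68 ED 5B 5F

1760385887 in hexadecimal, padded to 32 bits, is 0x68ED5B5F.
Split into bytes (most-significant first): 68 ED 5B 5F.
In big-endian order the high byte comes first in memory.
So the memory order matches the most-significant-first order: 68 ED 5B 5F.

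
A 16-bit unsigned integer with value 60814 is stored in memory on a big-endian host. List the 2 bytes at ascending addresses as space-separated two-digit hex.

60814 in hexadecimal, padded to 16 bits, is 0xED8E.
Split into bytes (most-significant first): ED 8E.
Big-endian: lowest address holds the most-significant byte.
So the memory order matches the most-significant-first order: ED 8E.

ED 8E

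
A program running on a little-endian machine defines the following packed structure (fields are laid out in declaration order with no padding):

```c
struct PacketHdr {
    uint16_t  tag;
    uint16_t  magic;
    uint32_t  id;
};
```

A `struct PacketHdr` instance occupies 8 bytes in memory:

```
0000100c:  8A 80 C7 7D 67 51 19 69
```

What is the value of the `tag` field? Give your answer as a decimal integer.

32906

`tag` is the first field, at byte offset 0, occupying 2 bytes.
Bytes at offsets 0..1: 8A 80.
Little-endian stores the least-significant byte at the lowest address.
Reassemble most-significant byte first: 80 8A → 0x808A.
0x808A = 32906.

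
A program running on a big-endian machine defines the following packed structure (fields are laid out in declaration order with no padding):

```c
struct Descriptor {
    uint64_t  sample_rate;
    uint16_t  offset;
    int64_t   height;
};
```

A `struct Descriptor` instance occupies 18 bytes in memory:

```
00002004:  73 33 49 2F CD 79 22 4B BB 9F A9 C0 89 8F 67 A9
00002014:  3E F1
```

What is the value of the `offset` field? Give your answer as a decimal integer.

`offset` follows `sample_rate` (8 bytes), so it starts at byte offset 8 and occupies 2 bytes.
Bytes at offsets 8..9: BB 9F.
In big-endian order the high byte comes first in memory.
The bytes are already most-significant first: 0xBB9F.
0xBB9F = 48031.

48031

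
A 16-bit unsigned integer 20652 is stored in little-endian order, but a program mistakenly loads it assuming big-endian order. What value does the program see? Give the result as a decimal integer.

20652 in 16-bit hexadecimal is 0x50AC.
Stored little-endian, the bytes at ascending addresses are AC 50.
Read back as big-endian, the last byte is least significant, giving 0xAC50.
0xAC50 = 44112.

44112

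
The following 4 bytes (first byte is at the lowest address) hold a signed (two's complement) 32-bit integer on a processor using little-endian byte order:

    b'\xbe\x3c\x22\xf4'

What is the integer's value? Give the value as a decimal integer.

-199082818

In little-endian order the low byte comes first in memory.
Reassemble most-significant byte first: F4 22 3C BE → 0xF4223CBE.
Top bit is set, so as a signed 32-bit value this is 0xF4223CBE − 2^32 = -199082818.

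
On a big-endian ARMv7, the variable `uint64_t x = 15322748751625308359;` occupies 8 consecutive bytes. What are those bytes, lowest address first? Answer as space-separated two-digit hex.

15322748751625308359 in hexadecimal, padded to 64 bits, is 0xD4A556CE632FC8C7.
Split into bytes (most-significant first): D4 A5 56 CE 63 2F C8 C7.
Big-endian stores the most-significant byte at the lowest address.
So the memory order matches the most-significant-first order: D4 A5 56 CE 63 2F C8 C7.

D4 A5 56 CE 63 2F C8 C7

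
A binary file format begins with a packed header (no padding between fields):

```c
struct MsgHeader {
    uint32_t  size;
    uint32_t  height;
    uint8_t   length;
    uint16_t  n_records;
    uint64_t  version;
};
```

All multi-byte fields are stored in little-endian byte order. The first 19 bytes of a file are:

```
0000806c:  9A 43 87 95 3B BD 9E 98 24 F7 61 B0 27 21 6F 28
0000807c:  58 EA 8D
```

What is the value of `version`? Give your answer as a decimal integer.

10226082834584512432

`version` follows `size` (4 B), `height` (4 B), `length` (1 B), `n_records` (2 B), so it starts at offset 4 + 4 + 1 + 2 = 11 and occupies 8 bytes.
Bytes at offsets 11..18: B0 27 21 6F 28 58 EA 8D.
Little-endian stores the least-significant byte at the lowest address.
Reassemble most-significant byte first: 8D EA 58 28 6F 21 27 B0 → 0x8DEA58286F2127B0.
0x8DEA58286F2127B0 = 10226082834584512432.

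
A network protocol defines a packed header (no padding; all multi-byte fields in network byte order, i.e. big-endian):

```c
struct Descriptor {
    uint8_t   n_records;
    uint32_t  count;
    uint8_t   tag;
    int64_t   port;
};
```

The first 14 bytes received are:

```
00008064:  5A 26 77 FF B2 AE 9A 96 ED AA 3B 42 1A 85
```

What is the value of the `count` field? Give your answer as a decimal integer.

`count` follows `n_records` (1 byte), so it starts at byte offset 1 and occupies 4 bytes.
Bytes at offsets 1..4: 26 77 FF B2.
Big-endian: lowest address holds the most-significant byte.
The bytes are already most-significant first: 0x2677FFB2.
0x2677FFB2 = 645398450.

645398450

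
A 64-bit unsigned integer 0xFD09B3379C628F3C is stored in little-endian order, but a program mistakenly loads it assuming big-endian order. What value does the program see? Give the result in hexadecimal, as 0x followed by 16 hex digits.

Stored little-endian, the bytes at ascending addresses are 3C 8F 62 9C 37 B3 09 FD.
Read back as big-endian, the last byte is least significant, giving 0x3C8F629C37B309FD.

0x3C8F629C37B309FD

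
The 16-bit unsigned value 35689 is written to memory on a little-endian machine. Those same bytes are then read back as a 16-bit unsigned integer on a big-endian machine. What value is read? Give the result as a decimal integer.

27019

35689 in 16-bit hexadecimal is 0x8B69.
Stored little-endian, the bytes at ascending addresses are 69 8B.
Read back as big-endian, the last byte is least significant, giving 0x698B.
0x698B = 27019.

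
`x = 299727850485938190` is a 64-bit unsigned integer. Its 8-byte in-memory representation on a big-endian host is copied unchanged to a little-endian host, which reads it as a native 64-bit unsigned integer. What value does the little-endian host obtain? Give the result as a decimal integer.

1042725536827713540

299727850485938190 in 64-bit hexadecimal is 0x0428D8E45981780E.
Stored big-endian, the bytes at ascending addresses are 04 28 D8 E4 59 81 78 0E.
Read back as little-endian, the first byte is least significant, giving 0x0E788159E4D82804.
0x0E788159E4D82804 = 1042725536827713540.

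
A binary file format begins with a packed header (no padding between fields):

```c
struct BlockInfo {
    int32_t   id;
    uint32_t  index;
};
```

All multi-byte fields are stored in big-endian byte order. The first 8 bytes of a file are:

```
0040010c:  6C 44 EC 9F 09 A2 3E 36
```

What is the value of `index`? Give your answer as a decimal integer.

`index` follows `id` (4 bytes), so it starts at byte offset 4 and occupies 4 bytes.
Bytes at offsets 4..7: 09 A2 3E 36.
Big-endian: lowest address holds the most-significant byte.
The bytes are already most-significant first: 0x09A23E36.
0x09A23E36 = 161627702.

161627702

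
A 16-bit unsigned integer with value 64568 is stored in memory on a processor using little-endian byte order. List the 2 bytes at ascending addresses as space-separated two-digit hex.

64568 in hexadecimal, padded to 16 bits, is 0xFC38.
Split into bytes (most-significant first): FC 38.
Little-endian stores the least-significant byte at the lowest address.
So at ascending addresses the bytes are 38 FC.

38 FC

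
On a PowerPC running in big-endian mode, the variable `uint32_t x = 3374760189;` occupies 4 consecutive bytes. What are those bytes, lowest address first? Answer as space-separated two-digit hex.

3374760189 in hexadecimal, padded to 32 bits, is 0xC926C0FD.
Split into bytes (most-significant first): C9 26 C0 FD.
Big-endian: lowest address holds the most-significant byte.
So the memory order matches the most-significant-first order: C9 26 C0 FD.

C9 26 C0 FD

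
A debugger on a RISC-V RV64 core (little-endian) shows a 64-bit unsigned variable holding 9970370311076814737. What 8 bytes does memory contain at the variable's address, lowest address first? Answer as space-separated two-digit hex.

9970370311076814737 in hexadecimal, padded to 64 bits, is 0x8A5DDEF8FED59F91.
Split into bytes (most-significant first): 8A 5D DE F8 FE D5 9F 91.
In little-endian order the low byte comes first in memory.
So at ascending addresses the bytes are 91 9F D5 FE F8 DE 5D 8A.

91 9F D5 FE F8 DE 5D 8A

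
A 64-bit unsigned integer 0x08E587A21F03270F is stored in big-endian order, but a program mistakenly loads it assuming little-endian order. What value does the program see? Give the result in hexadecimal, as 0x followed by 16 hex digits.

Stored big-endian, the bytes at ascending addresses are 08 E5 87 A2 1F 03 27 0F.
Read back as little-endian, the first byte is least significant, giving 0x0F27031FA287E508.

0x0F27031FA287E508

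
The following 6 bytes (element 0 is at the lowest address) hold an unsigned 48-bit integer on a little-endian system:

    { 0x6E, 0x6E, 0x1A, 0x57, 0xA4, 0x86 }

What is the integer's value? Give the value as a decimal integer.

148040394108526

Little-endian stores the least-significant byte at the lowest address.
Reassemble most-significant byte first: 86 A4 57 1A 6E 6E → 0x86A4571A6E6E.
0x86A4571A6E6E = 148040394108526.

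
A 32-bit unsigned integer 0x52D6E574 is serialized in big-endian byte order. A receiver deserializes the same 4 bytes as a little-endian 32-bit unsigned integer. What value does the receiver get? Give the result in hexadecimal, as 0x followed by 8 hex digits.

0x74E5D652

Stored big-endian, the bytes at ascending addresses are 52 D6 E5 74.
Read back as little-endian, the first byte is least significant, giving 0x74E5D652.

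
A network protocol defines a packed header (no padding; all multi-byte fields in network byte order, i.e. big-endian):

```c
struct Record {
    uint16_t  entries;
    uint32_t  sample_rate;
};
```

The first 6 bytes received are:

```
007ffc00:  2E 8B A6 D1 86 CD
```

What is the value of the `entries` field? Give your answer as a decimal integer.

`entries` is the first field, at byte offset 0, occupying 2 bytes.
Bytes at offsets 0..1: 2E 8B.
In big-endian order the high byte comes first in memory.
The bytes are already most-significant first: 0x2E8B.
0x2E8B = 11915.

11915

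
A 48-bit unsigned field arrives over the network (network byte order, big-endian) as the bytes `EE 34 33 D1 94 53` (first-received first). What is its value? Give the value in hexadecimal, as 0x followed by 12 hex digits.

In big-endian order the high byte comes first in memory.
The bytes are already most-significant first: 0xEE3433D19453.

0xEE3433D19453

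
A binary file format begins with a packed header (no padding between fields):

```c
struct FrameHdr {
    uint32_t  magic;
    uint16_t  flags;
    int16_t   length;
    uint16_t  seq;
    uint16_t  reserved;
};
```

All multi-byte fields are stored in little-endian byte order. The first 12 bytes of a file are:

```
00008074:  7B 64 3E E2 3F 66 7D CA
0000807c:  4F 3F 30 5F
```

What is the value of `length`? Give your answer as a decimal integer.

`length` follows `magic` (4 B), `flags` (2 B), so it starts at offset 4 + 2 = 6 and occupies 2 bytes.
Bytes at offsets 6..7: 7D CA.
Little-endian stores the least-significant byte at the lowest address.
Reassemble most-significant byte first: CA 7D → 0xCA7D.
Top bit is set, so as a signed 16-bit value this is 0xCA7D − 2^16 = -13699.

-13699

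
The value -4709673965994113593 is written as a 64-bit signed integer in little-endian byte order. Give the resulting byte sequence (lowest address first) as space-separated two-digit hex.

C7 05 04 19 7B E0 A3 BE

Two's complement of -4709673965994113593 in 64 bits: 4709673965994113593 = 0x415C1F84E6FBFA39; invert → 0xBEA3E07B190405C6; add 1 → 0xBEA3E07B190405C7.
Split into bytes (most-significant first): BE A3 E0 7B 19 04 05 C7.
Little-endian: lowest address holds the least-significant byte.
So at ascending addresses the bytes are C7 05 04 19 7B E0 A3 BE.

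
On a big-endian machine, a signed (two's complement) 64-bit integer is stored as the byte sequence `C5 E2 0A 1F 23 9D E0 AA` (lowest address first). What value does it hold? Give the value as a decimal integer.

In big-endian order the high byte comes first in memory.
The bytes are already most-significant first: 0xC5E20A1F239DE0AA.
Top bit is set, so as a signed 64-bit value this is 0xC5E20A1F239DE0AA − 2^64 = -4187773574643326806.

-4187773574643326806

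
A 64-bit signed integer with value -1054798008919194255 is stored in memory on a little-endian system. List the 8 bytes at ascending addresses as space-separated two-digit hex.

71 05 95 A8 CC 9A 5C F1

Two's complement of -1054798008919194255 in 64 bits: 1054798008919194255 = 0x0EA36533576AFA8F; invert → 0xF15C9ACCA8950570; add 1 → 0xF15C9ACCA8950571.
Split into bytes (most-significant first): F1 5C 9A CC A8 95 05 71.
Little-endian: lowest address holds the least-significant byte.
So at ascending addresses the bytes are 71 05 95 A8 CC 9A 5C F1.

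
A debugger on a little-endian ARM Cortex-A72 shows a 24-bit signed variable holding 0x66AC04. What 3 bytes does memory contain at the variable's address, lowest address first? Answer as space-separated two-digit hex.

04 AC 66

Split into bytes (most-significant first): 66 AC 04.
Little-endian stores the least-significant byte at the lowest address.
So at ascending addresses the bytes are 04 AC 66.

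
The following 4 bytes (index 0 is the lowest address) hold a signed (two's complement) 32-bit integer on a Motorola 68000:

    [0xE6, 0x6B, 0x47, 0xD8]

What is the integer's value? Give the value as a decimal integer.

Big-endian stores the most-significant byte at the lowest address.
The bytes are already most-significant first: 0xE66B47D8.
Top bit is set, so as a signed 32-bit value this is 0xE66B47D8 − 2^32 = -429176872.

-429176872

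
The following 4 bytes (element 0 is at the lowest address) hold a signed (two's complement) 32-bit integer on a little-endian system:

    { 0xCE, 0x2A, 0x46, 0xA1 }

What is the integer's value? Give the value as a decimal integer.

-1589237042

Little-endian: lowest address holds the least-significant byte.
Reassemble most-significant byte first: A1 46 2A CE → 0xA1462ACE.
Top bit is set, so as a signed 32-bit value this is 0xA1462ACE − 2^32 = -1589237042.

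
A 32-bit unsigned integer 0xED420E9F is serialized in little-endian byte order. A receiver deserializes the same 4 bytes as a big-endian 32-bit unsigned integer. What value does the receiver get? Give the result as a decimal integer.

2668511981

Stored little-endian, the bytes at ascending addresses are 9F 0E 42 ED.
Read back as big-endian, the last byte is least significant, giving 0x9F0E42ED.
0x9F0E42ED = 2668511981.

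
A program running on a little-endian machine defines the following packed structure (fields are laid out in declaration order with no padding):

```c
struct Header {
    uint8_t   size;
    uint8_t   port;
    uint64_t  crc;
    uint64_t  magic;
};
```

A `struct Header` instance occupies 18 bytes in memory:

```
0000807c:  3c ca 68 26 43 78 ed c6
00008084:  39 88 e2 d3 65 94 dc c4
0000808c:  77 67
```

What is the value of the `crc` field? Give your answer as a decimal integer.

9816095586057922152

`crc` follows `size` (1 B), `port` (1 B), so it starts at offset 1 + 1 = 2 and occupies 8 bytes.
Bytes at offsets 2..9: 68 26 43 78 ED C6 39 88.
In little-endian order the low byte comes first in memory.
Reassemble most-significant byte first: 88 39 C6 ED 78 43 26 68 → 0x8839C6ED78432668.
0x8839C6ED78432668 = 9816095586057922152.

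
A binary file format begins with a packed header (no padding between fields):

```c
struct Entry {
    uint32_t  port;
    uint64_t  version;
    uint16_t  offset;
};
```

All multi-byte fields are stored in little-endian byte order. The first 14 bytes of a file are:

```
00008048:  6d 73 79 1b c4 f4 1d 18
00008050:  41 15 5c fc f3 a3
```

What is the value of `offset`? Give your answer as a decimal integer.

41971

`offset` follows `port` (4 B), `version` (8 B), so it starts at offset 4 + 8 = 12 and occupies 2 bytes.
Bytes at offsets 12..13: F3 A3.
Little-endian stores the least-significant byte at the lowest address.
Reassemble most-significant byte first: A3 F3 → 0xA3F3.
0xA3F3 = 41971.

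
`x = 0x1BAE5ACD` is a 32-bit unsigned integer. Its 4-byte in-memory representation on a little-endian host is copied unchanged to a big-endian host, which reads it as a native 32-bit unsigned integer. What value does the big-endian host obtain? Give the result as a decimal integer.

Stored little-endian, the bytes at ascending addresses are CD 5A AE 1B.
Read back as big-endian, the last byte is least significant, giving 0xCD5AAE1B.
0xCD5AAE1B = 3445272091.

3445272091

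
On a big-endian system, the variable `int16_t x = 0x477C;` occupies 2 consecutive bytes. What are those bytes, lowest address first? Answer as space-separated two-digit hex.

47 7C

Split into bytes (most-significant first): 47 7C.
Big-endian: lowest address holds the most-significant byte.
So the memory order matches the most-significant-first order: 47 7C.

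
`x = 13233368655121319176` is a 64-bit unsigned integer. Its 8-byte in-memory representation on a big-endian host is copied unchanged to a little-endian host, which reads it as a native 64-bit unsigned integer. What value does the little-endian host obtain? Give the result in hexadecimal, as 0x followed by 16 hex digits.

0x08854BAEAD5EA6B7

13233368655121319176 in 64-bit hexadecimal is 0xB7A65EADAE4B8508.
Stored big-endian, the bytes at ascending addresses are B7 A6 5E AD AE 4B 85 08.
Read back as little-endian, the first byte is least significant, giving 0x08854BAEAD5EA6B7.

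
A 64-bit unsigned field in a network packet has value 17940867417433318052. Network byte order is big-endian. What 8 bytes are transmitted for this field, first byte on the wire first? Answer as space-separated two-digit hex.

17940867417433318052 in hexadecimal, padded to 64 bits, is 0xF8FAC3DC827E22A4.
Split into bytes (most-significant first): F8 FA C3 DC 82 7E 22 A4.
Big-endian stores the most-significant byte at the lowest address.
So the memory order matches the most-significant-first order: F8 FA C3 DC 82 7E 22 A4.

F8 FA C3 DC 82 7E 22 A4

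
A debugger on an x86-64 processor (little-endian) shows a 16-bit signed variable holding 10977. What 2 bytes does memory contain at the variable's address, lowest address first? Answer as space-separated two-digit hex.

10977 in hexadecimal, padded to 16 bits, is 0x2AE1.
Split into bytes (most-significant first): 2A E1.
In little-endian order the low byte comes first in memory.
So at ascending addresses the bytes are E1 2A.

E1 2A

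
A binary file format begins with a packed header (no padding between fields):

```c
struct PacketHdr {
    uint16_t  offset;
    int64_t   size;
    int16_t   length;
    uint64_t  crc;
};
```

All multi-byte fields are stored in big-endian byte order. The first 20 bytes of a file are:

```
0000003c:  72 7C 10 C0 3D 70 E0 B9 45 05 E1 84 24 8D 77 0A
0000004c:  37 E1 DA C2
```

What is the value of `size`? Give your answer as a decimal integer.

`size` follows `offset` (2 bytes), so it starts at byte offset 2 and occupies 8 bytes.
Bytes at offsets 2..9: 10 C0 3D 70 E0 B9 45 05.
In big-endian order the high byte comes first in memory.
The bytes are already most-significant first: 0x10C03D70E0B94505.
0x10C03D70E0B94505 = 1207032255151162629.

1207032255151162629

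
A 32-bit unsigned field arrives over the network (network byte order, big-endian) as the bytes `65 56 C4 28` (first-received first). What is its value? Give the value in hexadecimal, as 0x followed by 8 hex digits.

Big-endian stores the most-significant byte at the lowest address.
The bytes are already most-significant first: 0x6556C428.

0x6556C428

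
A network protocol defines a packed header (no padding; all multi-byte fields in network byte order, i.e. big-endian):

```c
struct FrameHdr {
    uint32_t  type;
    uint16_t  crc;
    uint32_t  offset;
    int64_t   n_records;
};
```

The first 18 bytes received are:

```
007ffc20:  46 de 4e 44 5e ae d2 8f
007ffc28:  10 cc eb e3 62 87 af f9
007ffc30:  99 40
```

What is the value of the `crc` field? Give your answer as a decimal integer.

24238

`crc` follows `type` (4 bytes), so it starts at byte offset 4 and occupies 2 bytes.
Bytes at offsets 4..5: 5E AE.
Big-endian stores the most-significant byte at the lowest address.
The bytes are already most-significant first: 0x5EAE.
0x5EAE = 24238.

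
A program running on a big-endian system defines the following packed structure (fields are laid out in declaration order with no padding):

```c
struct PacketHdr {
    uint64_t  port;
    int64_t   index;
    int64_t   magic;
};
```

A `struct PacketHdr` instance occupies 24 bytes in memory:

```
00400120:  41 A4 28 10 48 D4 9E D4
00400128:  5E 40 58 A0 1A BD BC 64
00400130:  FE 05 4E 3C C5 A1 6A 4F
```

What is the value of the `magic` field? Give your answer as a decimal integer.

-142621790271608241

`magic` follows `port` (8 B), `index` (8 B), so it starts at offset 8 + 8 = 16 and occupies 8 bytes.
Bytes at offsets 16..23: FE 05 4E 3C C5 A1 6A 4F.
Big-endian stores the most-significant byte at the lowest address.
The bytes are already most-significant first: 0xFE054E3CC5A16A4F.
Top bit is set, so as a signed 64-bit value this is 0xFE054E3CC5A16A4F − 2^64 = -142621790271608241.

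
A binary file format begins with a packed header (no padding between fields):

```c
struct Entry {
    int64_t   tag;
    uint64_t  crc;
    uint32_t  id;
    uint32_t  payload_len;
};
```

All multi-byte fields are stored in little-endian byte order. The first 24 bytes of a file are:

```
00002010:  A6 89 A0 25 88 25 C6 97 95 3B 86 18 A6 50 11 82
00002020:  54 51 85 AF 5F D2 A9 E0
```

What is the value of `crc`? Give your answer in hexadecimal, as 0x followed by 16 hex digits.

`crc` follows `tag` (8 bytes), so it starts at byte offset 8 and occupies 8 bytes.
Bytes at offsets 8..15: 95 3B 86 18 A6 50 11 82.
Little-endian stores the least-significant byte at the lowest address.
Reassemble most-significant byte first: 82 11 50 A6 18 86 3B 95 → 0x821150A618863B95.

0x821150A618863B95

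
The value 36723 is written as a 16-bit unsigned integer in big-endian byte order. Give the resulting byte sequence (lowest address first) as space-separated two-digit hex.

36723 in hexadecimal, padded to 16 bits, is 0x8F73.
Split into bytes (most-significant first): 8F 73.
Big-endian: lowest address holds the most-significant byte.
So the memory order matches the most-significant-first order: 8F 73.

8F 73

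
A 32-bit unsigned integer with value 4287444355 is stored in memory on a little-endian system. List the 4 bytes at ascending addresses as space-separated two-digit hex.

4287444355 in hexadecimal, padded to 32 bits, is 0xFF8D3583.
Split into bytes (most-significant first): FF 8D 35 83.
Little-endian stores the least-significant byte at the lowest address.
So at ascending addresses the bytes are 83 35 8D FF.

83 35 8D FF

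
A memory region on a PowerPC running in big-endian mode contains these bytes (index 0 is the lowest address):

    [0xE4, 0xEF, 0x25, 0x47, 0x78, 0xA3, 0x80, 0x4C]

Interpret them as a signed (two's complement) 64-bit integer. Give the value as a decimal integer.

In big-endian order the high byte comes first in memory.
The bytes are already most-significant first: 0xE4EF254778A3804C.
Top bit is set, so as a signed 64-bit value this is 0xE4EF254778A3804C − 2^64 = -1950299124731248564.

-1950299124731248564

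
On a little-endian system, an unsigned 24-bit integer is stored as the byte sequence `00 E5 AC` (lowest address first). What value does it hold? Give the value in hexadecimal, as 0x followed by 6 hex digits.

0xACE500

Little-endian: lowest address holds the least-significant byte.
Reassemble most-significant byte first: AC E5 00 → 0xACE500.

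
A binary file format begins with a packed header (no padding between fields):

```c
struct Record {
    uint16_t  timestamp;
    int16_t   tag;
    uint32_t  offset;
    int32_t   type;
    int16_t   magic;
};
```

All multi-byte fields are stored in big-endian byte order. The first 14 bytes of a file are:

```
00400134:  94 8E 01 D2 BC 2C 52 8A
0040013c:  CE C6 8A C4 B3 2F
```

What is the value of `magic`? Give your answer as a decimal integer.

-19665

`magic` follows `timestamp` (2 B), `tag` (2 B), `offset` (4 B), `type` (4 B), so it starts at offset 2 + 2 + 4 + 4 = 12 and occupies 2 bytes.
Bytes at offsets 12..13: B3 2F.
Big-endian stores the most-significant byte at the lowest address.
The bytes are already most-significant first: 0xB32F.
Top bit is set, so as a signed 16-bit value this is 0xB32F − 2^16 = -19665.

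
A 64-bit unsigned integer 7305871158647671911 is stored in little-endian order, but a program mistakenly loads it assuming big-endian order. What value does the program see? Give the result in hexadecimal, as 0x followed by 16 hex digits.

0x674CF7511CAB6365

7305871158647671911 in 64-bit hexadecimal is 0x6563AB1C51F74C67.
Stored little-endian, the bytes at ascending addresses are 67 4C F7 51 1C AB 63 65.
Read back as big-endian, the last byte is least significant, giving 0x674CF7511CAB6365.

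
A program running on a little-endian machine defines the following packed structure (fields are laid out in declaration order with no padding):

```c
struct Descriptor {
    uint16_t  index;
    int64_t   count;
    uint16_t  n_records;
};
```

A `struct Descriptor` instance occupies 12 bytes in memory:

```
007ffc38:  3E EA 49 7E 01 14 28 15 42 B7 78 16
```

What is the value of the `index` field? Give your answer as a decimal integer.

`index` is the first field, at byte offset 0, occupying 2 bytes.
Bytes at offsets 0..1: 3E EA.
Little-endian: lowest address holds the least-significant byte.
Reassemble most-significant byte first: EA 3E → 0xEA3E.
0xEA3E = 59966.

59966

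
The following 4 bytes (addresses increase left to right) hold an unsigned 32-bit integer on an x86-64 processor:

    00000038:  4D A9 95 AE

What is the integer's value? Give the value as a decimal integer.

2929043789

In little-endian order the low byte comes first in memory.
Reassemble most-significant byte first: AE 95 A9 4D → 0xAE95A94D.
0xAE95A94D = 2929043789.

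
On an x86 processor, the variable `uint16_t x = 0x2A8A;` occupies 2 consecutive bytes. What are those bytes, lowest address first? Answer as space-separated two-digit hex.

Split into bytes (most-significant first): 2A 8A.
Little-endian stores the least-significant byte at the lowest address.
So at ascending addresses the bytes are 8A 2A.

8A 2A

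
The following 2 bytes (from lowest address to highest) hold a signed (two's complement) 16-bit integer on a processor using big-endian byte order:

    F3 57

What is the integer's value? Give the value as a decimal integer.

Big-endian stores the most-significant byte at the lowest address.
The bytes are already most-significant first: 0xF357.
Top bit is set, so as a signed 16-bit value this is 0xF357 − 2^16 = -3241.

-3241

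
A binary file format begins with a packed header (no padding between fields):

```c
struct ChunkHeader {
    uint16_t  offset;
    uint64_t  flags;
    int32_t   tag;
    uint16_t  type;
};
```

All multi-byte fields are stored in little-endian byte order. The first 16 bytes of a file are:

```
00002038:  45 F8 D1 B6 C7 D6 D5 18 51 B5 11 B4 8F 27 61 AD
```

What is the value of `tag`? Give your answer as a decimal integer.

`tag` follows `offset` (2 B), `flags` (8 B), so it starts at offset 2 + 8 = 10 and occupies 4 bytes.
Bytes at offsets 10..13: 11 B4 8F 27.
Little-endian stores the least-significant byte at the lowest address.
Reassemble most-significant byte first: 27 8F B4 11 → 0x278FB411.
0x278FB411 = 663729169.

663729169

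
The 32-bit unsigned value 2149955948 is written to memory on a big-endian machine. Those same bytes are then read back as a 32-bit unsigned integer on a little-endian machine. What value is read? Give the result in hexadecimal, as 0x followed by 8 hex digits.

2149955948 in 32-bit hexadecimal is 0x8025B96C.
Stored big-endian, the bytes at ascending addresses are 80 25 B9 6C.
Read back as little-endian, the first byte is least significant, giving 0x6CB92580.

0x6CB92580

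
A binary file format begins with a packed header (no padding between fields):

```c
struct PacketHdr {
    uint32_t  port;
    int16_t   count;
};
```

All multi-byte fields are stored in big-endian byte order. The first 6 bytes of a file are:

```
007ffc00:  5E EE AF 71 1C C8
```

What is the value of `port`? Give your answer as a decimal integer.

1592700785

`port` is the first field, at byte offset 0, occupying 4 bytes.
Bytes at offsets 0..3: 5E EE AF 71.
Big-endian: lowest address holds the most-significant byte.
The bytes are already most-significant first: 0x5EEEAF71.
0x5EEEAF71 = 1592700785.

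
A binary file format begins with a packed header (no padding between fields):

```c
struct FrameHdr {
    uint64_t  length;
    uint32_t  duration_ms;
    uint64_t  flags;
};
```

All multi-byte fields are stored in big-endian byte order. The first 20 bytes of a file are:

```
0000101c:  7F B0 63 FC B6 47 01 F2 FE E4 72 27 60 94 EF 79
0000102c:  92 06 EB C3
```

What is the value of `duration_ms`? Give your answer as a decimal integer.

4276384295

`duration_ms` follows `length` (8 bytes), so it starts at byte offset 8 and occupies 4 bytes.
Bytes at offsets 8..11: FE E4 72 27.
Big-endian: lowest address holds the most-significant byte.
The bytes are already most-significant first: 0xFEE47227.
0xFEE47227 = 4276384295.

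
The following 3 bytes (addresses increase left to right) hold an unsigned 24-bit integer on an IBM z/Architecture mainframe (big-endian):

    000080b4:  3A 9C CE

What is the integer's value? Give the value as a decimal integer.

Big-endian: lowest address holds the most-significant byte.
The bytes are already most-significant first: 0x3A9CCE.
0x3A9CCE = 3841230.

3841230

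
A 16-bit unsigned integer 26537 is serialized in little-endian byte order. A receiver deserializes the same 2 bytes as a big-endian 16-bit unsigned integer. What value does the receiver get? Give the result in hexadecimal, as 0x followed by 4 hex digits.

26537 in 16-bit hexadecimal is 0x67A9.
Stored little-endian, the bytes at ascending addresses are A9 67.
Read back as big-endian, the last byte is least significant, giving 0xA967.

0xA967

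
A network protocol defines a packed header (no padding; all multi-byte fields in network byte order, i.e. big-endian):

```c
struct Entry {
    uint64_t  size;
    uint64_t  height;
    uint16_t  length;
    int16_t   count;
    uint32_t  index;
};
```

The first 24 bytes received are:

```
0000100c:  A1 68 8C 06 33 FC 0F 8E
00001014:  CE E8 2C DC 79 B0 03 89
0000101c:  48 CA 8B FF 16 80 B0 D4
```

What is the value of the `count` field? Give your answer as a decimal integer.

`count` follows `size` (8 B), `height` (8 B), `length` (2 B), so it starts at offset 8 + 8 + 2 = 18 and occupies 2 bytes.
Bytes at offsets 18..19: 8B FF.
In big-endian order the high byte comes first in memory.
The bytes are already most-significant first: 0x8BFF.
Top bit is set, so as a signed 16-bit value this is 0x8BFF − 2^16 = -29697.

-29697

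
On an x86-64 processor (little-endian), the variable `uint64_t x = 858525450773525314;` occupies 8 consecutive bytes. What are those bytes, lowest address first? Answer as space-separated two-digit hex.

858525450773525314 in hexadecimal, padded to 64 bits, is 0x0BEA18594BFCF342.
Split into bytes (most-significant first): 0B EA 18 59 4B FC F3 42.
In little-endian order the low byte comes first in memory.
So at ascending addresses the bytes are 42 F3 FC 4B 59 18 EA 0B.

42 F3 FC 4B 59 18 EA 0B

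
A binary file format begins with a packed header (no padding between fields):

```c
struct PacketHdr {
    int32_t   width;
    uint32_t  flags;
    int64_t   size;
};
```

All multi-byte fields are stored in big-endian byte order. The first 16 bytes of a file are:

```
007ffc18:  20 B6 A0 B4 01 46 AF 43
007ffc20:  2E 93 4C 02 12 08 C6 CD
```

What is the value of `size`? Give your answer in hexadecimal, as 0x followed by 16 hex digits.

`size` follows `width` (4 B), `flags` (4 B), so it starts at offset 4 + 4 = 8 and occupies 8 bytes.
Bytes at offsets 8..15: 2E 93 4C 02 12 08 C6 CD.
In big-endian order the high byte comes first in memory.
The bytes are already most-significant first: 0x2E934C021208C6CD.

0x2E934C021208C6CD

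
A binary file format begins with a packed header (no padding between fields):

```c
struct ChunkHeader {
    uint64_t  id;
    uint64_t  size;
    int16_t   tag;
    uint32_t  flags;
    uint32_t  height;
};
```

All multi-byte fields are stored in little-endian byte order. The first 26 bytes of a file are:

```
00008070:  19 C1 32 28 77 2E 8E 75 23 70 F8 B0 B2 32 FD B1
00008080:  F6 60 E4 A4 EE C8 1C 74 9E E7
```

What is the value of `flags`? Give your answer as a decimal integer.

`flags` follows `id` (8 B), `size` (8 B), `tag` (2 B), so it starts at offset 8 + 8 + 2 = 18 and occupies 4 bytes.
Bytes at offsets 18..21: E4 A4 EE C8.
Little-endian: lowest address holds the least-significant byte.
Reassemble most-significant byte first: C8 EE A4 E4 → 0xC8EEA4E4.
0xC8EEA4E4 = 3371082980.

3371082980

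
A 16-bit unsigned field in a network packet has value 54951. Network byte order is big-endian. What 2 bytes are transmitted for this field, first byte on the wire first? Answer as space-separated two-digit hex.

54951 in hexadecimal, padded to 16 bits, is 0xD6A7.
Split into bytes (most-significant first): D6 A7.
In big-endian order the high byte comes first in memory.
So the memory order matches the most-significant-first order: D6 A7.

D6 A7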